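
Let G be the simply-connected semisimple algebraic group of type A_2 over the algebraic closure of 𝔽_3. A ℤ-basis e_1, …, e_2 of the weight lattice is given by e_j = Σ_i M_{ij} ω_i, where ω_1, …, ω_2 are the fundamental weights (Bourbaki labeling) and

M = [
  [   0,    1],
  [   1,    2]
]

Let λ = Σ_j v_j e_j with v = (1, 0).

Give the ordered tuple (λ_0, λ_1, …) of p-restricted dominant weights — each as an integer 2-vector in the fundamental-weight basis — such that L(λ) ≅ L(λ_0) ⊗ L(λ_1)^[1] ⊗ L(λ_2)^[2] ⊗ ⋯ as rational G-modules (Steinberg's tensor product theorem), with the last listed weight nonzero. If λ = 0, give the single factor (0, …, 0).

((0, 1),)

Converting to the ω-basis (c_i = row i of M dotted with v = (1, 0)):
  c_1 = (0)·(1) + (1)·(0) = 0
  c_2 = (1)·(1) + (2)·(0) = 1
Base-3 expansion of each c_i:
  c_1 = 0
  c_2 = 1 = 1·3^0
λ_0 = (0, 1)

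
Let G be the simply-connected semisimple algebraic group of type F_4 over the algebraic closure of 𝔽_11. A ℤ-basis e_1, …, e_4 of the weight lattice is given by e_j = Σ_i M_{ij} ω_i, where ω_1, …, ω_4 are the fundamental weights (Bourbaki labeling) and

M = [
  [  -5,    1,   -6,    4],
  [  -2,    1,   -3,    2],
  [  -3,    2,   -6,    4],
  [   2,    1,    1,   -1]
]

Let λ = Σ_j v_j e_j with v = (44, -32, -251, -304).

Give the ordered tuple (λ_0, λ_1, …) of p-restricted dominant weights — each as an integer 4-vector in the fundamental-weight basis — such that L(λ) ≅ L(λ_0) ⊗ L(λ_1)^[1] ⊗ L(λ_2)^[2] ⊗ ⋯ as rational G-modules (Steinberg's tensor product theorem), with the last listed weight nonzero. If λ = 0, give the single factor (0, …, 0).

Change of basis e → ω: c = M·v where v = (44, -32, -251, -304):
  c_1 = (-5)·(44) + (1)·(-32) + (-6)·(-251) + (4)·(-304) = 38
  c_2 = (-2)·(44) + (1)·(-32) + (-3)·(-251) + (2)·(-304) = 25
  c_3 = (-3)·(44) + (2)·(-32) + (-6)·(-251) + (4)·(-304) = 94
  c_4 = 2·44 + (1)·(-32) + (1)·(-251) + (-1)·(-304) = 109
p = 11; digits c_i = Σ_j d_{ij}·11^j, 0 ≤ d_{ij} < 11:
  c_1 = 38 = 5·11^0 + 3·11^1
  c_2 = 25 = 3·11^0 + 2·11^1
  c_3 = 94 = 6·11^0 + 8·11^1
  c_4 = 109 = 10·11^0 + 9·11^1
λ_0 = (5, 3, 6, 10)
λ_1 = (3, 2, 8, 9)

((5, 3, 6, 10), (3, 2, 8, 9))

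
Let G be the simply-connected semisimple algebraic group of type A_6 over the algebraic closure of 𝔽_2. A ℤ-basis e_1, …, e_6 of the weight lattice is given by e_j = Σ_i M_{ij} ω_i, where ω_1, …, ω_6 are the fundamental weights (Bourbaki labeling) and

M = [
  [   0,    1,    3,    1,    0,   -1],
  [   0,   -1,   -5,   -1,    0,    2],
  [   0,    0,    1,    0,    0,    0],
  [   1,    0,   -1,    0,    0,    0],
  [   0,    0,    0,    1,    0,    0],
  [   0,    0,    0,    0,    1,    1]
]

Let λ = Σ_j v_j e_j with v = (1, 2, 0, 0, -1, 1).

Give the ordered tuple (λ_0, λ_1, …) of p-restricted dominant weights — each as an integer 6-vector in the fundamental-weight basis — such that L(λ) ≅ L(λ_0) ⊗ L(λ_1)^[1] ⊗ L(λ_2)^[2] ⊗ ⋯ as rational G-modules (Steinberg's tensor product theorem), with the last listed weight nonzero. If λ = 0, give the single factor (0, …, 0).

ω-coordinates c = M·v, v = (1, 2, 0, 0, -1, 1):
  c_1 = 0*1 + 1*2 + 3*0 + 1*0 + 0*-1 + -1*1 = 1
  c_2 = 0*1 + -1*2 + -5*0 + -1*0 + 0*-1 + 2*1 = 0
  c_3 = 0*1 + 0*2 + 1*0 + 0*0 + 0*-1 + 0*1 = 0
  c_4 = 1*1 + 0*2 + -1*0 + 0*0 + 0*-1 + 0*1 = 1
  c_5 = 0*1 + 0*2 + 0*0 + 1*0 + 0*-1 + 0*1 = 0
  c_6 = 0*1 + 0*2 + 0*0 + 0*0 + 1*-1 + 1*1 = 0
Expand coordinatewise in base 2:
  c_1 = 1 = 1·2^0
  c_2 = 0
  c_3 = 0
  c_4 = 1 = 1·2^0
  c_5 = 0
  c_6 = 0
λ_0 = (1, 0, 0, 1, 0, 0)

((1, 0, 0, 1, 0, 0),)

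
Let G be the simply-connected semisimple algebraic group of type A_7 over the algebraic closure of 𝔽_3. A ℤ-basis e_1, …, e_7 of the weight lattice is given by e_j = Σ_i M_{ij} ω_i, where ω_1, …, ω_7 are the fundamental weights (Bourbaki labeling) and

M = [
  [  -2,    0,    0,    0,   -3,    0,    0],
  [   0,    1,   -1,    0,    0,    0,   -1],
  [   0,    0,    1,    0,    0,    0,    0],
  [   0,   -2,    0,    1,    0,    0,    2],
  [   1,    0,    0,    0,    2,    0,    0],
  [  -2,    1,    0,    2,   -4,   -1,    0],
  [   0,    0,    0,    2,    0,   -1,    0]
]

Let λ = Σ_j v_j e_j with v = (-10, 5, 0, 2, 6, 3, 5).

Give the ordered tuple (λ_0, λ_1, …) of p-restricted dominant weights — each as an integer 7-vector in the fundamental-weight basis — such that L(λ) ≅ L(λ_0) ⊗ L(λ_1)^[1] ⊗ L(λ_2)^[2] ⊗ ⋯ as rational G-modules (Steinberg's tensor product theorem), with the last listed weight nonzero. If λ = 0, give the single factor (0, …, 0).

Change of basis e → ω: c = M·v where v = (-10, 5, 0, 2, 6, 3, 5):
  c_1 = (-2)·(-10) + 0·5 + 0·0 + 0·2 + (-3)·(6) + 0·3 + 0·5 = 2
  c_2 = (0)·(-10) + 1·5 + (-1)·(0) + 0·2 + 0·6 + 0·3 + (-1)·(5) = 0
  c_3 = (0)·(-10) + 0·5 + 1·0 + 0·2 + 0·6 + 0·3 + 0·5 = 0
  c_4 = (0)·(-10) + (-2)·(5) + 0·0 + 1·2 + 0·6 + 0·3 + 2·5 = 2
  c_5 = (1)·(-10) + 0·5 + 0·0 + 0·2 + 2·6 + 0·3 + 0·5 = 2
  c_6 = (-2)·(-10) + 1·5 + 0·0 + 2·2 + (-4)·(6) + (-1)·(3) + 0·5 = 2
  c_7 = (0)·(-10) + 0·5 + 0·0 + 2·2 + 0·6 + (-1)·(3) + 0·5 = 1
Expand coordinatewise in base 3:
  c_1 = 2 = 2·3^0
  c_2 = 0
  c_3 = 0
  c_4 = 2 = 2·3^0
  c_5 = 2 = 2·3^0
  c_6 = 2 = 2·3^0
  c_7 = 1 = 1·3^0
Factor λ_0 = (2, 0, 0, 2, 2, 2, 1)

((2, 0, 0, 2, 2, 2, 1),)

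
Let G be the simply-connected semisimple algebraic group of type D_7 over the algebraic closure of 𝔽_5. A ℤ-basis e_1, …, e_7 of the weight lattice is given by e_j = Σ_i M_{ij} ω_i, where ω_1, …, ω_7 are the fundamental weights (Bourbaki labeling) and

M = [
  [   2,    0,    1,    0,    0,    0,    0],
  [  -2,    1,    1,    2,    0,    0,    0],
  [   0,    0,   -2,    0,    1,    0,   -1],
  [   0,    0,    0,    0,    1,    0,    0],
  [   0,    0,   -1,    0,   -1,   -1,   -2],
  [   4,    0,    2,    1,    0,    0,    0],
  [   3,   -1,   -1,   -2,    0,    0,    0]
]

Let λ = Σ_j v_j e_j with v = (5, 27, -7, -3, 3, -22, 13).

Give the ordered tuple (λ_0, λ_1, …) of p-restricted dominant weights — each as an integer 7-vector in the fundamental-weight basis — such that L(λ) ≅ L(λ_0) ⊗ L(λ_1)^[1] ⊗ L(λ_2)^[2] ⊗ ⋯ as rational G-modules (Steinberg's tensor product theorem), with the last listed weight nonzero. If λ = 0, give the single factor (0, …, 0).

((3, 4, 4, 3, 0, 3, 1),)

Compute c_i = Σ_j M_{ij} v_j with v = (5, 27, -7, -3, 3, -22, 13):
  c_1 = 2·5 + 0·27 + (1)·(-7) + (0)·(-3) + 0·3 + (0)·(-22) + 0·13 = 3
  c_2 = (-2)·(5) + 1·27 + (1)·(-7) + (2)·(-3) + 0·3 + (0)·(-22) + 0·13 = 4
  c_3 = 0·5 + 0·27 + (-2)·(-7) + (0)·(-3) + 1·3 + (0)·(-22) + (-1)·(13) = 4
  c_4 = 0·5 + 0·27 + (0)·(-7) + (0)·(-3) + 1·3 + (0)·(-22) + 0·13 = 3
  c_5 = 0·5 + 0·27 + (-1)·(-7) + (0)·(-3) + (-1)·(3) + (-1)·(-22) + (-2)·(13) = 0
  c_6 = 4·5 + 0·27 + (2)·(-7) + (1)·(-3) + 0·3 + (0)·(-22) + 0·13 = 3
  c_7 = 3·5 + (-1)·(27) + (-1)·(-7) + (-2)·(-3) + 0·3 + (0)·(-22) + 0·13 = 1
p = 5; digits c_i = Σ_j d_{ij}·5^j, 0 ≤ d_{ij} < 5:
  c_1 = 3 = 3·5^0
  c_2 = 4 = 4·5^0
  c_3 = 4 = 4·5^0
  c_4 = 3 = 3·5^0
  c_5 = 0
  c_6 = 3 = 3·5^0
  c_7 = 1 = 1·5^0
Factor λ_0 = (3, 4, 4, 3, 0, 3, 1)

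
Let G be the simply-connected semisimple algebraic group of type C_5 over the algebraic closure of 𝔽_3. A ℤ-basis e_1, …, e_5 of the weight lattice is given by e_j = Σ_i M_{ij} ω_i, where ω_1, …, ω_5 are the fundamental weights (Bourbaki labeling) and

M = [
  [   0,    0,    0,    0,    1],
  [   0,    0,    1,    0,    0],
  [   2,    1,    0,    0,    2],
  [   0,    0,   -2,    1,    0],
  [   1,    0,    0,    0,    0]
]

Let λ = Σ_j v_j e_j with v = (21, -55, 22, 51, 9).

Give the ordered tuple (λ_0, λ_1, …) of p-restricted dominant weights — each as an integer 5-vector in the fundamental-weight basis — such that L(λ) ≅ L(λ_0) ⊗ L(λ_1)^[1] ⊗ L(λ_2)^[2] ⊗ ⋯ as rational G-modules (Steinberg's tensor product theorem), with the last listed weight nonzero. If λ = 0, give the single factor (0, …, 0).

Converting to the ω-basis (c_i = row i of M dotted with v = (21, -55, 22, 51, 9)):
  c_1 = 0·21 + (0)·(-55) + 0·22 + 0·51 + 1·9 = 9
  c_2 = 0·21 + (0)·(-55) + 1·22 + 0·51 + 0·9 = 22
  c_3 = 2·21 + (1)·(-55) + 0·22 + 0·51 + 2·9 = 5
  c_4 = 0·21 + (0)·(-55) + (-2)·(22) + 1·51 + 0·9 = 7
  c_5 = 1·21 + (0)·(-55) + 0·22 + 0·51 + 0·9 = 21
Expand coordinatewise in base 3:
  c_1 = 9 = 0·3^0 + 0·3^1 + 1·3^2
  c_2 = 22 = 1·3^0 + 1·3^1 + 2·3^2
  c_3 = 5 = 2·3^0 + 1·3^1
  c_4 = 7 = 1·3^0 + 2·3^1
  c_5 = 21 = 0·3^0 + 1·3^1 + 2·3^2
p-restricted factor λ_0 = (0, 1, 2, 1, 0)
p-restricted factor λ_1 = (0, 1, 1, 2, 1)
p-restricted factor λ_2 = (1, 2, 0, 0, 2)

((0, 1, 2, 1, 0), (0, 1, 1, 2, 1), (1, 2, 0, 0, 2))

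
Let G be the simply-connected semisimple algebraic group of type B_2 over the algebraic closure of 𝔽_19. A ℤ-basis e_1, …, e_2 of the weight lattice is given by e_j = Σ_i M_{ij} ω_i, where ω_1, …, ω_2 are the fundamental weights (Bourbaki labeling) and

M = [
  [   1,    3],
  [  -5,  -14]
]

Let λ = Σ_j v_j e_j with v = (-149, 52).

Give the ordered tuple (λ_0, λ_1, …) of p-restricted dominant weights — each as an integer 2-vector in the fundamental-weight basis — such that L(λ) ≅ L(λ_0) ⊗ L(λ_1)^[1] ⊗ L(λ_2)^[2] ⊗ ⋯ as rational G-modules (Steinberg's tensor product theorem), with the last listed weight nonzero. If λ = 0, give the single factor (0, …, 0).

Change of basis e → ω: c = M·v where v = (-149, 52):
  c_1 = (1)·(-149) + (3)·(52) = 7
  c_2 = (-5)·(-149) + (-14)·(52) = 17
p = 19; digits c_i = Σ_j d_{ij}·19^j, 0 ≤ d_{ij} < 19:
  c_1 = 7 = 7·19^0
  c_2 = 17 = 17·19^0
λ_0 = (7, 17)

((7, 17),)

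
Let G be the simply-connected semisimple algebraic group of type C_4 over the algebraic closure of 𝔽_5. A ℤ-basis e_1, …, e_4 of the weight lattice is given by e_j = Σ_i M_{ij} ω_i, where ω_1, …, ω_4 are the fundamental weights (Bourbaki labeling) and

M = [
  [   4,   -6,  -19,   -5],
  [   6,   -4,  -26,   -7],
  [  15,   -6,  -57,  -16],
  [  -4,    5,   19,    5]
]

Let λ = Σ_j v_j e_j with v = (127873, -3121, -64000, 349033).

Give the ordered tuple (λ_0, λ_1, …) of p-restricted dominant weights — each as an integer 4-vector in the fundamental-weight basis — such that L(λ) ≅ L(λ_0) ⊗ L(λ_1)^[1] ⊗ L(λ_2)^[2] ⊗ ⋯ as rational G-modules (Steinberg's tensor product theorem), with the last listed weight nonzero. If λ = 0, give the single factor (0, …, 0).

((3, 1, 3, 3), (0, 3, 3, 3), (2, 4, 1, 2), (3, 3, 2, 1), (1, 0, 0, 3))

Converting to the ω-basis (c_i = row i of M dotted with v = (127873, -3121, -64000, 349033)):
  c_1 = 4·127873 + (-6)·(-3121) + (-19)·(-64000) + (-5)·(349033) = 1053
  c_2 = 6·127873 + (-4)·(-3121) + (-26)·(-64000) + (-7)·(349033) = 491
  c_3 = 15·127873 + (-6)·(-3121) + (-57)·(-64000) + (-16)·(349033) = 293
  c_4 = (-4)·(127873) + (5)·(-3121) + (19)·(-64000) + 5·349033 = 2068
p = 5; digits c_i = Σ_j d_{ij}·5^j, 0 ≤ d_{ij} < 5:
  c_1 = 1053 = 3·5^0 + 0·5^1 + 2·5^2 + 3·5^3 + 1·5^4
  c_2 = 491 = 1·5^0 + 3·5^1 + 4·5^2 + 3·5^3
  c_3 = 293 = 3·5^0 + 3·5^1 + 1·5^2 + 2·5^3
  c_4 = 2068 = 3·5^0 + 3·5^1 + 2·5^2 + 1·5^3 + 3·5^4
λ_0 = (3, 1, 3, 3)
λ_1 = (0, 3, 3, 3)
λ_2 = (2, 4, 1, 2)
λ_3 = (3, 3, 2, 1)
λ_4 = (1, 0, 0, 3)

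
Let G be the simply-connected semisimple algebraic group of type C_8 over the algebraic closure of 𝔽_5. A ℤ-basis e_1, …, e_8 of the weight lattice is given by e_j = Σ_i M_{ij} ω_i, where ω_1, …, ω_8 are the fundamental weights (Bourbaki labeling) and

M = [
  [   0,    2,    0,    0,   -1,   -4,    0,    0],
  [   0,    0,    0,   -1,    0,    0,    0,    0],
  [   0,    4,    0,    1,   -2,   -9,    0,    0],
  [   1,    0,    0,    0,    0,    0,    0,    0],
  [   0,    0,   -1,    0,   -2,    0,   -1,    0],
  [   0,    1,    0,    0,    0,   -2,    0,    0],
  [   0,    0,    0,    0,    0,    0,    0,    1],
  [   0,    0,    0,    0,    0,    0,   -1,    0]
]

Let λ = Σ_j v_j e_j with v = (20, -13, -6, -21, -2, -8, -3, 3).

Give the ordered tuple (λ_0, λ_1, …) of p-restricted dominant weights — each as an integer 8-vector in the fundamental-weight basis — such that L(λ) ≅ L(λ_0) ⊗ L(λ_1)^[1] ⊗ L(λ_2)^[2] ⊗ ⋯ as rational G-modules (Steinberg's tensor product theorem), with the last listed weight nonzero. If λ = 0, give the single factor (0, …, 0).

Converting to the ω-basis (c_i = row i of M dotted with v = (20, -13, -6, -21, -2, -8, -3, 3)):
  c_1 = 0*20 + 2*-13 + 0*-6 + 0*-21 + -1*-2 + -4*-8 + 0*-3 + 0*3 = 8
  c_2 = 0*20 + 0*-13 + 0*-6 + -1*-21 + 0*-2 + 0*-8 + 0*-3 + 0*3 = 21
  c_3 = 0*20 + 4*-13 + 0*-6 + 1*-21 + -2*-2 + -9*-8 + 0*-3 + 0*3 = 3
  c_4 = 1*20 + 0*-13 + 0*-6 + 0*-21 + 0*-2 + 0*-8 + 0*-3 + 0*3 = 20
  c_5 = 0*20 + 0*-13 + -1*-6 + 0*-21 + -2*-2 + 0*-8 + -1*-3 + 0*3 = 13
  c_6 = 0*20 + 1*-13 + 0*-6 + 0*-21 + 0*-2 + -2*-8 + 0*-3 + 0*3 = 3
  c_7 = 0*20 + 0*-13 + 0*-6 + 0*-21 + 0*-2 + 0*-8 + 0*-3 + 1*3 = 3
  c_8 = 0*20 + 0*-13 + 0*-6 + 0*-21 + 0*-2 + 0*-8 + -1*-3 + 0*3 = 3
Expand coordinatewise in base 5:
  c_1 = 8 = 3·5^0 + 1·5^1
  c_2 = 21 = 1·5^0 + 4·5^1
  c_3 = 3 = 3·5^0
  c_4 = 20 = 0·5^0 + 4·5^1
  c_5 = 13 = 3·5^0 + 2·5^1
  c_6 = 3 = 3·5^0
  c_7 = 3 = 3·5^0
  c_8 = 3 = 3·5^0
λ_0 = (3, 1, 3, 0, 3, 3, 3, 3)
λ_1 = (1, 4, 0, 4, 2, 0, 0, 0)

((3, 1, 3, 0, 3, 3, 3, 3), (1, 4, 0, 4, 2, 0, 0, 0))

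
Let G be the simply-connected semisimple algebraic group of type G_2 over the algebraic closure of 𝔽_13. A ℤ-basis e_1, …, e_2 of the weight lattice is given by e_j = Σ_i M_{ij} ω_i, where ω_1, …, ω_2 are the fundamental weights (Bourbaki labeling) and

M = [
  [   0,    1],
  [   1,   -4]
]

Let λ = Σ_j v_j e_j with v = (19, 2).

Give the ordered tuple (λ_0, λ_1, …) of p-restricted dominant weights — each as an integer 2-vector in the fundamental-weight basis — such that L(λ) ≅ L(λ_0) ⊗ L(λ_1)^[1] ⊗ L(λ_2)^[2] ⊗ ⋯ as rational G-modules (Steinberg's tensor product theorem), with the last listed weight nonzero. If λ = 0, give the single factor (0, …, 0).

((2, 11),)

In the fundamental-weight basis, λ has coordinates c = M·v (v = (19, 2)):
  c_1 = (0)·(19) + (1)·(2) = 2
  c_2 = (1)·(19) + (-4)·(2) = 11
Writing each c_i in base p = 13:
  c_1 = 2 = 2·13^0
  c_2 = 11 = 11·13^0
λ_0 = (2, 11)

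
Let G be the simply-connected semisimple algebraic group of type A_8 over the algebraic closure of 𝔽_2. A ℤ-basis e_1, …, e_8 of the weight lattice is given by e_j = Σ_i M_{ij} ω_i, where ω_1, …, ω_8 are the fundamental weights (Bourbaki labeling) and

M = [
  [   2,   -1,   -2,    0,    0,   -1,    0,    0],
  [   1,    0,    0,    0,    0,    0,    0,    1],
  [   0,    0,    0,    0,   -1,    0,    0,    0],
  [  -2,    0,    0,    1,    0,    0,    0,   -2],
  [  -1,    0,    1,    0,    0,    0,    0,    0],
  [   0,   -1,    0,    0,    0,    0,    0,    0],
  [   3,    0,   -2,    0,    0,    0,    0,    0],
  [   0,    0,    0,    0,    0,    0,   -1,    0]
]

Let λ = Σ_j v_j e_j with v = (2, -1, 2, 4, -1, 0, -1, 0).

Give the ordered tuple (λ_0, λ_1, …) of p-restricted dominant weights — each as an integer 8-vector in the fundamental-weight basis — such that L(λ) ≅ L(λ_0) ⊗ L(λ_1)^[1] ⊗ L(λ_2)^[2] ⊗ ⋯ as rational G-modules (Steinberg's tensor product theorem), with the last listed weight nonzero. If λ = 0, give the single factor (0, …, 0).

Converting to the ω-basis (c_i = row i of M dotted with v = (2, -1, 2, 4, -1, 0, -1, 0)):
  c_1 = 2*2 + -1*-1 + -2*2 + 0*4 + 0*-1 + -1*0 + 0*-1 + 0*0 = 1
  c_2 = 1*2 + 0*-1 + 0*2 + 0*4 + 0*-1 + 0*0 + 0*-1 + 1*0 = 2
  c_3 = 0*2 + 0*-1 + 0*2 + 0*4 + -1*-1 + 0*0 + 0*-1 + 0*0 = 1
  c_4 = -2*2 + 0*-1 + 0*2 + 1*4 + 0*-1 + 0*0 + 0*-1 + -2*0 = 0
  c_5 = -1*2 + 0*-1 + 1*2 + 0*4 + 0*-1 + 0*0 + 0*-1 + 0*0 = 0
  c_6 = 0*2 + -1*-1 + 0*2 + 0*4 + 0*-1 + 0*0 + 0*-1 + 0*0 = 1
  c_7 = 3*2 + 0*-1 + -2*2 + 0*4 + 0*-1 + 0*0 + 0*-1 + 0*0 = 2
  c_8 = 0*2 + 0*-1 + 0*2 + 0*4 + 0*-1 + 0*0 + -1*-1 + 0*0 = 1
p = 2; digits c_i = Σ_j d_{ij}·2^j, 0 ≤ d_{ij} < 2:
  c_1 = 1 = 1·2^0
  c_2 = 2 = 0·2^0 + 1·2^1
  c_3 = 1 = 1·2^0
  c_4 = 0
  c_5 = 0
  c_6 = 1 = 1·2^0
  c_7 = 2 = 0·2^0 + 1·2^1
  c_8 = 1 = 1·2^0
Factor λ_0 = (1, 0, 1, 0, 0, 1, 0, 1)
Factor λ_1 = (0, 1, 0, 0, 0, 0, 1, 0)

((1, 0, 1, 0, 0, 1, 0, 1), (0, 1, 0, 0, 0, 0, 1, 0))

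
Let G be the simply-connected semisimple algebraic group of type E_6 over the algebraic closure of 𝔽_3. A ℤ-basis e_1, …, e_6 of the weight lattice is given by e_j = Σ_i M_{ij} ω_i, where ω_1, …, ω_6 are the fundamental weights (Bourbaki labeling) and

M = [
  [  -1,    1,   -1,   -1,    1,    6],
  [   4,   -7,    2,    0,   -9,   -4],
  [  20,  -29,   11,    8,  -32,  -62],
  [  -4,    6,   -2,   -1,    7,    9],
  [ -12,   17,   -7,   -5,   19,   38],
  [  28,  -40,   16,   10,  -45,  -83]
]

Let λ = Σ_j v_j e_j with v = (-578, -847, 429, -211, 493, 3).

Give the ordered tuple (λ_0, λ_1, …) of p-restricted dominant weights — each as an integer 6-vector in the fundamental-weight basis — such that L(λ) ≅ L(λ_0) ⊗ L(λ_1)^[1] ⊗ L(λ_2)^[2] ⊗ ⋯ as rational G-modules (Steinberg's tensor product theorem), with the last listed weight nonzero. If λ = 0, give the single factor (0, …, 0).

In the fundamental-weight basis, λ has coordinates c = M·v (v = (-578, -847, 429, -211, 493, 3)):
  c_1 = (-1)·(-578) + (1)·(-847) + (-1)·(429) + (-1)·(-211) + (1)·(493) + (6)·(3) = 24
  c_2 = (4)·(-578) + (-7)·(-847) + (2)·(429) + (0)·(-211) + (-9)·(493) + (-4)·(3) = 26
  c_3 = (20)·(-578) + (-29)·(-847) + (11)·(429) + (8)·(-211) + (-32)·(493) + (-62)·(3) = 72
  c_4 = (-4)·(-578) + (6)·(-847) + (-2)·(429) + (-1)·(-211) + (7)·(493) + (9)·(3) = 61
  c_5 = (-12)·(-578) + (17)·(-847) + (-7)·(429) + (-5)·(-211) + (19)·(493) + (38)·(3) = 70
  c_6 = (28)·(-578) + (-40)·(-847) + (16)·(429) + (10)·(-211) + (-45)·(493) + (-83)·(3) = 16
Expand coordinatewise in base 3:
  c_1 = 24 = 0·3^0 + 2·3^1 + 2·3^2
  c_2 = 26 = 2·3^0 + 2·3^1 + 2·3^2
  c_3 = 72 = 0·3^0 + 0·3^1 + 2·3^2 + 2·3^3
  c_4 = 61 = 1·3^0 + 2·3^1 + 0·3^2 + 2·3^3
  c_5 = 70 = 1·3^0 + 2·3^1 + 1·3^2 + 2·3^3
  c_6 = 16 = 1·3^0 + 2·3^1 + 1·3^2
p-restricted factor λ_0 = (0, 2, 0, 1, 1, 1)
p-restricted factor λ_1 = (2, 2, 0, 2, 2, 2)
p-restricted factor λ_2 = (2, 2, 2, 0, 1, 1)
p-restricted factor λ_3 = (0, 0, 2, 2, 2, 0)

((0, 2, 0, 1, 1, 1), (2, 2, 0, 2, 2, 2), (2, 2, 2, 0, 1, 1), (0, 0, 2, 2, 2, 0))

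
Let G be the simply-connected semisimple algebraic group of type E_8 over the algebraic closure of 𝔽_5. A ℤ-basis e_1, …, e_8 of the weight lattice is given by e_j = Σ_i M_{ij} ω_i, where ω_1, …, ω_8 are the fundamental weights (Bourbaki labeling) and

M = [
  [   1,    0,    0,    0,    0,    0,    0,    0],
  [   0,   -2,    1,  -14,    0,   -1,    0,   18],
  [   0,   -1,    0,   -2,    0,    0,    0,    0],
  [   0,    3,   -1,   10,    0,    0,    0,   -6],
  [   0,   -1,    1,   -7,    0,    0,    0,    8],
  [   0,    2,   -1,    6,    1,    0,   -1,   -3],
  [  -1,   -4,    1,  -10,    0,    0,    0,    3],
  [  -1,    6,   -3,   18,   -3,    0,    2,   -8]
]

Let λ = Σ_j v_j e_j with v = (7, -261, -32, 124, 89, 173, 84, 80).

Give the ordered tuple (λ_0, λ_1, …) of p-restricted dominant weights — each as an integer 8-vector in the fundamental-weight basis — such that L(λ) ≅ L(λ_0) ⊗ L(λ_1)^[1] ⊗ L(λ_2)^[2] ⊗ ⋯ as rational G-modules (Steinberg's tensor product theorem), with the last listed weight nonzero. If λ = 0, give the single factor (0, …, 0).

Converting to the ω-basis (c_i = row i of M dotted with v = (7, -261, -32, 124, 89, 173, 84, 80)):
  c_1 = 1*7 + 0*-261 + 0*-32 + 0*124 + 0*89 + 0*173 + 0*84 + 0*80 = 7
  c_2 = 0*7 + -2*-261 + 1*-32 + -14*124 + 0*89 + -1*173 + 0*84 + 18*80 = 21
  c_3 = 0*7 + -1*-261 + 0*-32 + -2*124 + 0*89 + 0*173 + 0*84 + 0*80 = 13
  c_4 = 0*7 + 3*-261 + -1*-32 + 10*124 + 0*89 + 0*173 + 0*84 + -6*80 = 9
  c_5 = 0*7 + -1*-261 + 1*-32 + -7*124 + 0*89 + 0*173 + 0*84 + 8*80 = 1
  c_6 = 0*7 + 2*-261 + -1*-32 + 6*124 + 1*89 + 0*173 + -1*84 + -3*80 = 19
  c_7 = -1*7 + -4*-261 + 1*-32 + -10*124 + 0*89 + 0*173 + 0*84 + 3*80 = 5
  c_8 = -1*7 + 6*-261 + -3*-32 + 18*124 + -3*89 + 0*173 + 2*84 + -8*80 = 16
Expand coordinatewise in base 5:
  c_1 = 7 = 2·5^0 + 1·5^1
  c_2 = 21 = 1·5^0 + 4·5^1
  c_3 = 13 = 3·5^0 + 2·5^1
  c_4 = 9 = 4·5^0 + 1·5^1
  c_5 = 1 = 1·5^0
  c_6 = 19 = 4·5^0 + 3·5^1
  c_7 = 5 = 0·5^0 + 1·5^1
  c_8 = 16 = 1·5^0 + 3·5^1
p-restricted factor λ_0 = (2, 1, 3, 4, 1, 4, 0, 1)
p-restricted factor λ_1 = (1, 4, 2, 1, 0, 3, 1, 3)

((2, 1, 3, 4, 1, 4, 0, 1), (1, 4, 2, 1, 0, 3, 1, 3))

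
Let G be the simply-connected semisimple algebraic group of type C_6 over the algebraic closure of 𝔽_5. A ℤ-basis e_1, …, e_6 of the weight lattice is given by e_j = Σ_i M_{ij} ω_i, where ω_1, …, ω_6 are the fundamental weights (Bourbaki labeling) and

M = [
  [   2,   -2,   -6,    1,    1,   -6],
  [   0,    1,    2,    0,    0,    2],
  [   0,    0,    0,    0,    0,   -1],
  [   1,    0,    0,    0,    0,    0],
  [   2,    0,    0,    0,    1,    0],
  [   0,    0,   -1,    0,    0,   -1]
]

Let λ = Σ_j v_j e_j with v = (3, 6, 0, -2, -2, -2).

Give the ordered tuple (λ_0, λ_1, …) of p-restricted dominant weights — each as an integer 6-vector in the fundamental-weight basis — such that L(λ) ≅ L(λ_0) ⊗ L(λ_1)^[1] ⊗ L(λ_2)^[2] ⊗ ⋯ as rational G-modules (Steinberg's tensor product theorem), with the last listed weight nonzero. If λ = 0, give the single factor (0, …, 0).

((2, 2, 2, 3, 4, 2),)

Converting to the ω-basis (c_i = row i of M dotted with v = (3, 6, 0, -2, -2, -2)):
  c_1 = 2·3 + (-2)·(6) + (-6)·(0) + (1)·(-2) + (1)·(-2) + (-6)·(-2) = 2
  c_2 = 0·3 + 1·6 + 2·0 + (0)·(-2) + (0)·(-2) + (2)·(-2) = 2
  c_3 = 0·3 + 0·6 + 0·0 + (0)·(-2) + (0)·(-2) + (-1)·(-2) = 2
  c_4 = 1·3 + 0·6 + 0·0 + (0)·(-2) + (0)·(-2) + (0)·(-2) = 3
  c_5 = 2·3 + 0·6 + 0·0 + (0)·(-2) + (1)·(-2) + (0)·(-2) = 4
  c_6 = 0·3 + 0·6 + (-1)·(0) + (0)·(-2) + (0)·(-2) + (-1)·(-2) = 2
Writing each c_i in base p = 5:
  c_1 = 2 = 2·5^0
  c_2 = 2 = 2·5^0
  c_3 = 2 = 2·5^0
  c_4 = 3 = 3·5^0
  c_5 = 4 = 4·5^0
  c_6 = 2 = 2·5^0
Factor λ_0 = (2, 2, 2, 3, 4, 2)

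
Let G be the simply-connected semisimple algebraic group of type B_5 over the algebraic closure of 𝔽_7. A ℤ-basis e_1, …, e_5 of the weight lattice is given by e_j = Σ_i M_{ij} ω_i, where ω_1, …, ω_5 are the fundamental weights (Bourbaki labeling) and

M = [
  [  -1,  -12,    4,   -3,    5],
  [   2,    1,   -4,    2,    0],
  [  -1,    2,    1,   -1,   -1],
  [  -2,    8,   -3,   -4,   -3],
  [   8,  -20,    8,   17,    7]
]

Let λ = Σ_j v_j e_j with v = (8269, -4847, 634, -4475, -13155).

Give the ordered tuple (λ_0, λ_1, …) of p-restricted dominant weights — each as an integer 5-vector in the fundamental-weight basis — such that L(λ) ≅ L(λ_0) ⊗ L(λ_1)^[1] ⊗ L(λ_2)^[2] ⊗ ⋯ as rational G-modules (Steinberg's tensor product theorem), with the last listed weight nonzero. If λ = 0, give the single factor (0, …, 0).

ω-coordinates c = M·v, v = (8269, -4847, 634, -4475, -13155):
  c_1 = (-1)·(8269) + (-12)·(-4847) + 4·634 + (-3)·(-4475) + (5)·(-13155) = 81
  c_2 = 2·8269 + (1)·(-4847) + (-4)·(634) + (2)·(-4475) + (0)·(-13155) = 205
  c_3 = (-1)·(8269) + (2)·(-4847) + 1·634 + (-1)·(-4475) + (-1)·(-13155) = 301
  c_4 = (-2)·(8269) + (8)·(-4847) + (-3)·(634) + (-4)·(-4475) + (-3)·(-13155) = 149
  c_5 = 8·8269 + (-20)·(-4847) + 8·634 + (17)·(-4475) + (7)·(-13155) = 4
p = 7; digits c_i = Σ_j d_{ij}·7^j, 0 ≤ d_{ij} < 7:
  c_1 = 81 = 4·7^0 + 4·7^1 + 1·7^2
  c_2 = 205 = 2·7^0 + 1·7^1 + 4·7^2
  c_3 = 301 = 0·7^0 + 1·7^1 + 6·7^2
  c_4 = 149 = 2·7^0 + 0·7^1 + 3·7^2
  c_5 = 4 = 4·7^0
λ_0 = (4, 2, 0, 2, 4)
λ_1 = (4, 1, 1, 0, 0)
λ_2 = (1, 4, 6, 3, 0)

((4, 2, 0, 2, 4), (4, 1, 1, 0, 0), (1, 4, 6, 3, 0))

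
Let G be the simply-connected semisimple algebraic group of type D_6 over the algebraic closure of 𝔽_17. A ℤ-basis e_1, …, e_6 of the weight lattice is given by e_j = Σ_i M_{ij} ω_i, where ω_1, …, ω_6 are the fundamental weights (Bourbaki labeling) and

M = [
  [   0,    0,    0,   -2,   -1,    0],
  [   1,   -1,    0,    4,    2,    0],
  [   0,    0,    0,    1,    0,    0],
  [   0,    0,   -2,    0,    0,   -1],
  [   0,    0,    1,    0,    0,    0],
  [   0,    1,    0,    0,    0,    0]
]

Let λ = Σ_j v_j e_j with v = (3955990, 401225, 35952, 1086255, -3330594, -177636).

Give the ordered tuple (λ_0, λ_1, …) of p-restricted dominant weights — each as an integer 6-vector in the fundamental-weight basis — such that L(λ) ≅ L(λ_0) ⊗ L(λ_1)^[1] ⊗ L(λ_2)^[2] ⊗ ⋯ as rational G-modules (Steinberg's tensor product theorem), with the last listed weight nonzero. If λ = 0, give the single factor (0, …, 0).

((10, 11, 6, 9, 14, 8), (3, 13, 11, 14, 6, 5), (12, 1, 1, 8, 5, 11), (14, 14, 0, 4, 7, 13), (13, 14, 13, 1, 0, 4))

Converting to the ω-basis (c_i = row i of M dotted with v = (3955990, 401225, 35952, 1086255, -3330594, -177636)):
  c_1 = (0)·(3955990) + (0)·(401225) + (0)·(35952) + (-2)·(1086255) + (-1)·(-3330594) + (0)·(-177636) = 1158084
  c_2 = (1)·(3955990) + (-1)·(401225) + (0)·(35952) + (4)·(1086255) + (2)·(-3330594) + (0)·(-177636) = 1238597
  c_3 = (0)·(3955990) + (0)·(401225) + (0)·(35952) + (1)·(1086255) + (0)·(-3330594) + (0)·(-177636) = 1086255
  c_4 = (0)·(3955990) + (0)·(401225) + (-2)·(35952) + (0)·(1086255) + (0)·(-3330594) + (-1)·(-177636) = 105732
  c_5 = (0)·(3955990) + (0)·(401225) + (1)·(35952) + (0)·(1086255) + (0)·(-3330594) + (0)·(-177636) = 35952
  c_6 = (0)·(3955990) + (1)·(401225) + (0)·(35952) + (0)·(1086255) + (0)·(-3330594) + (0)·(-177636) = 401225
Base-17 expansion of each c_i:
  c_1 = 1158084 = 10·17^0 + 3·17^1 + 12·17^2 + 14·17^3 + 13·17^4
  c_2 = 1238597 = 11·17^0 + 13·17^1 + 1·17^2 + 14·17^3 + 14·17^4
  c_3 = 1086255 = 6·17^0 + 11·17^1 + 1·17^2 + 0·17^3 + 13·17^4
  c_4 = 105732 = 9·17^0 + 14·17^1 + 8·17^2 + 4·17^3 + 1·17^4
  c_5 = 35952 = 14·17^0 + 6·17^1 + 5·17^2 + 7·17^3
  c_6 = 401225 = 8·17^0 + 5·17^1 + 11·17^2 + 13·17^3 + 4·17^4
λ_0 = (10, 11, 6, 9, 14, 8)
λ_1 = (3, 13, 11, 14, 6, 5)
λ_2 = (12, 1, 1, 8, 5, 11)
λ_3 = (14, 14, 0, 4, 7, 13)
λ_4 = (13, 14, 13, 1, 0, 4)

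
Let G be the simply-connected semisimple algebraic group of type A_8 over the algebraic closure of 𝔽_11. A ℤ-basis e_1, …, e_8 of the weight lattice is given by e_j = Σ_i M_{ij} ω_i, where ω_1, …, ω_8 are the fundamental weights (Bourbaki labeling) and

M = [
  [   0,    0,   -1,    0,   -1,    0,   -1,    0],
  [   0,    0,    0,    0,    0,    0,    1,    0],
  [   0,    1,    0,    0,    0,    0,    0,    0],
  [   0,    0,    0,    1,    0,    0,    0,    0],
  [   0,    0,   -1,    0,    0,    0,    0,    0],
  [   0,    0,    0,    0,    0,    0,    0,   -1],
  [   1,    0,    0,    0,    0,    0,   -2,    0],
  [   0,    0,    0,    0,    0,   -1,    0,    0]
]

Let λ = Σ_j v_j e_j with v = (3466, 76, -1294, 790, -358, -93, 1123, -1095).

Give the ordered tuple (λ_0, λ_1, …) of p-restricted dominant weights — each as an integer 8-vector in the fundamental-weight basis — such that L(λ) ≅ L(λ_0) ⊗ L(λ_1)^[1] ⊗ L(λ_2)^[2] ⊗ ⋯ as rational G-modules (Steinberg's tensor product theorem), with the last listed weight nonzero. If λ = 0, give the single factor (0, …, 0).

((1, 1, 10, 9, 7, 6, 10, 5), (4, 3, 6, 5, 7, 0, 0, 8), (4, 9, 0, 6, 10, 9, 10, 0))

In the fundamental-weight basis, λ has coordinates c = M·v (v = (3466, 76, -1294, 790, -358, -93, 1123, -1095)):
  c_1 = (0)·(3466) + (0)·(76) + (-1)·(-1294) + (0)·(790) + (-1)·(-358) + (0)·(-93) + (-1)·(1123) + (0)·(-1095) = 529
  c_2 = (0)·(3466) + (0)·(76) + (0)·(-1294) + (0)·(790) + (0)·(-358) + (0)·(-93) + (1)·(1123) + (0)·(-1095) = 1123
  c_3 = (0)·(3466) + (1)·(76) + (0)·(-1294) + (0)·(790) + (0)·(-358) + (0)·(-93) + (0)·(1123) + (0)·(-1095) = 76
  c_4 = (0)·(3466) + (0)·(76) + (0)·(-1294) + (1)·(790) + (0)·(-358) + (0)·(-93) + (0)·(1123) + (0)·(-1095) = 790
  c_5 = (0)·(3466) + (0)·(76) + (-1)·(-1294) + (0)·(790) + (0)·(-358) + (0)·(-93) + (0)·(1123) + (0)·(-1095) = 1294
  c_6 = (0)·(3466) + (0)·(76) + (0)·(-1294) + (0)·(790) + (0)·(-358) + (0)·(-93) + (0)·(1123) + (-1)·(-1095) = 1095
  c_7 = (1)·(3466) + (0)·(76) + (0)·(-1294) + (0)·(790) + (0)·(-358) + (0)·(-93) + (-2)·(1123) + (0)·(-1095) = 1220
  c_8 = (0)·(3466) + (0)·(76) + (0)·(-1294) + (0)·(790) + (0)·(-358) + (-1)·(-93) + (0)·(1123) + (0)·(-1095) = 93
p = 11; digits c_i = Σ_j d_{ij}·11^j, 0 ≤ d_{ij} < 11:
  c_1 = 529 = 1·11^0 + 4·11^1 + 4·11^2
  c_2 = 1123 = 1·11^0 + 3·11^1 + 9·11^2
  c_3 = 76 = 10·11^0 + 6·11^1
  c_4 = 790 = 9·11^0 + 5·11^1 + 6·11^2
  c_5 = 1294 = 7·11^0 + 7·11^1 + 10·11^2
  c_6 = 1095 = 6·11^0 + 0·11^1 + 9·11^2
  c_7 = 1220 = 10·11^0 + 0·11^1 + 10·11^2
  c_8 = 93 = 5·11^0 + 8·11^1
λ_0 = (1, 1, 10, 9, 7, 6, 10, 5)
λ_1 = (4, 3, 6, 5, 7, 0, 0, 8)
λ_2 = (4, 9, 0, 6, 10, 9, 10, 0)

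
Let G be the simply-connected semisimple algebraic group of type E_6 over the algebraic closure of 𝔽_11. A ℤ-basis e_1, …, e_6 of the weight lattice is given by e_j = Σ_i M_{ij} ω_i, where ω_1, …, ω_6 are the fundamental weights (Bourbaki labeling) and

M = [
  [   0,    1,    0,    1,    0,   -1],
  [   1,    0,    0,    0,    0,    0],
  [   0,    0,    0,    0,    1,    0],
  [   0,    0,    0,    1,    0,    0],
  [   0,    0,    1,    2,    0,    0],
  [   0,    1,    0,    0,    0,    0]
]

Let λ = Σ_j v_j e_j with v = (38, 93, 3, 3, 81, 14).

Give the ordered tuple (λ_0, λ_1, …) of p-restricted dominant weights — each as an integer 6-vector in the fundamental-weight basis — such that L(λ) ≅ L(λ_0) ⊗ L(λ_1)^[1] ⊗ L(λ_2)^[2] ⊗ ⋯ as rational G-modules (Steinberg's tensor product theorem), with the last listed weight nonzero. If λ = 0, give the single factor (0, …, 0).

((5, 5, 4, 3, 9, 5), (7, 3, 7, 0, 0, 8))

In the fundamental-weight basis, λ has coordinates c = M·v (v = (38, 93, 3, 3, 81, 14)):
  c_1 = (0)·(38) + (1)·(93) + (0)·(3) + (1)·(3) + (0)·(81) + (-1)·(14) = 82
  c_2 = (1)·(38) + (0)·(93) + (0)·(3) + (0)·(3) + (0)·(81) + (0)·(14) = 38
  c_3 = (0)·(38) + (0)·(93) + (0)·(3) + (0)·(3) + (1)·(81) + (0)·(14) = 81
  c_4 = (0)·(38) + (0)·(93) + (0)·(3) + (1)·(3) + (0)·(81) + (0)·(14) = 3
  c_5 = (0)·(38) + (0)·(93) + (1)·(3) + (2)·(3) + (0)·(81) + (0)·(14) = 9
  c_6 = (0)·(38) + (1)·(93) + (0)·(3) + (0)·(3) + (0)·(81) + (0)·(14) = 93
Base-11 expansion of each c_i:
  c_1 = 82 = 5·11^0 + 7·11^1
  c_2 = 38 = 5·11^0 + 3·11^1
  c_3 = 81 = 4·11^0 + 7·11^1
  c_4 = 3 = 3·11^0
  c_5 = 9 = 9·11^0
  c_6 = 93 = 5·11^0 + 8·11^1
λ_0 = (5, 5, 4, 3, 9, 5)
λ_1 = (7, 3, 7, 0, 0, 8)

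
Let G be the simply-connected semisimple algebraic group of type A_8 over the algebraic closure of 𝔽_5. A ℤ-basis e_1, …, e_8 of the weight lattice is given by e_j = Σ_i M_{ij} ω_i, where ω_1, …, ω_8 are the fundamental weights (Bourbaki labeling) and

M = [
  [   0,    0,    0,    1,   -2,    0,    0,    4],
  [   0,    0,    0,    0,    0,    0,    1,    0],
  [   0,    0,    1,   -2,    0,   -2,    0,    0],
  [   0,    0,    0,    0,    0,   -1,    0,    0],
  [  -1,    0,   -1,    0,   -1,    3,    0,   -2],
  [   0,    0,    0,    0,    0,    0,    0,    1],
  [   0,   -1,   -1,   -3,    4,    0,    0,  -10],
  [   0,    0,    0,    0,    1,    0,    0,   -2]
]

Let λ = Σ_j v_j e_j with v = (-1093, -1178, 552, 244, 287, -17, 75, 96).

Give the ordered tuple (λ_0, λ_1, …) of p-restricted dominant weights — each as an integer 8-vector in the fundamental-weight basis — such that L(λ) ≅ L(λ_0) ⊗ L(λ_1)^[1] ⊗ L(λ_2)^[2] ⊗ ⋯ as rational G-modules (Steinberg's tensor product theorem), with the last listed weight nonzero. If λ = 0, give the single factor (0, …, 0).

Compute c_i = Σ_j M_{ij} v_j with v = (-1093, -1178, 552, 244, 287, -17, 75, 96):
  c_1 = (0)·(-1093) + (0)·(-1178) + (0)·(552) + (1)·(244) + (-2)·(287) + (0)·(-17) + (0)·(75) + (4)·(96) = 54
  c_2 = (0)·(-1093) + (0)·(-1178) + (0)·(552) + (0)·(244) + (0)·(287) + (0)·(-17) + (1)·(75) + (0)·(96) = 75
  c_3 = (0)·(-1093) + (0)·(-1178) + (1)·(552) + (-2)·(244) + (0)·(287) + (-2)·(-17) + (0)·(75) + (0)·(96) = 98
  c_4 = (0)·(-1093) + (0)·(-1178) + (0)·(552) + (0)·(244) + (0)·(287) + (-1)·(-17) + (0)·(75) + (0)·(96) = 17
  c_5 = (-1)·(-1093) + (0)·(-1178) + (-1)·(552) + (0)·(244) + (-1)·(287) + (3)·(-17) + (0)·(75) + (-2)·(96) = 11
  c_6 = (0)·(-1093) + (0)·(-1178) + (0)·(552) + (0)·(244) + (0)·(287) + (0)·(-17) + (0)·(75) + (1)·(96) = 96
  c_7 = (0)·(-1093) + (-1)·(-1178) + (-1)·(552) + (-3)·(244) + (4)·(287) + (0)·(-17) + (0)·(75) + (-10)·(96) = 82
  c_8 = (0)·(-1093) + (0)·(-1178) + (0)·(552) + (0)·(244) + (1)·(287) + (0)·(-17) + (0)·(75) + (-2)·(96) = 95
Base-5 expansion of each c_i:
  c_1 = 54 = 4·5^0 + 0·5^1 + 2·5^2
  c_2 = 75 = 0·5^0 + 0·5^1 + 3·5^2
  c_3 = 98 = 3·5^0 + 4·5^1 + 3·5^2
  c_4 = 17 = 2·5^0 + 3·5^1
  c_5 = 11 = 1·5^0 + 2·5^1
  c_6 = 96 = 1·5^0 + 4·5^1 + 3·5^2
  c_7 = 82 = 2·5^0 + 1·5^1 + 3·5^2
  c_8 = 95 = 0·5^0 + 4·5^1 + 3·5^2
p-restricted factor λ_0 = (4, 0, 3, 2, 1, 1, 2, 0)
p-restricted factor λ_1 = (0, 0, 4, 3, 2, 4, 1, 4)
p-restricted factor λ_2 = (2, 3, 3, 0, 0, 3, 3, 3)

((4, 0, 3, 2, 1, 1, 2, 0), (0, 0, 4, 3, 2, 4, 1, 4), (2, 3, 3, 0, 0, 3, 3, 3))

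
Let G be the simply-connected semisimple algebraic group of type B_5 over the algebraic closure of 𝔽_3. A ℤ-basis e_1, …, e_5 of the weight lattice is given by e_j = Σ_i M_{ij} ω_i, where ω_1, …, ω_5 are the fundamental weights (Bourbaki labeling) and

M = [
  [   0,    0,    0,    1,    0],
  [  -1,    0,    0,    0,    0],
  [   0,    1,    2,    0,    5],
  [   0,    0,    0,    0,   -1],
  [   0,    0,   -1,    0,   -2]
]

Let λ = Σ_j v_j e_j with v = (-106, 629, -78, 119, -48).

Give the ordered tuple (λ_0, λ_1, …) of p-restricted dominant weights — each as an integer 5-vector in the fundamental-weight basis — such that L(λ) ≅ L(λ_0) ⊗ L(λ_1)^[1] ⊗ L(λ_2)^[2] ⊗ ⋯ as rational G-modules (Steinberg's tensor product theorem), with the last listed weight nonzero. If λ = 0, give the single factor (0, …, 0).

ω-coordinates c = M·v, v = (-106, 629, -78, 119, -48):
  c_1 = (0)·(-106) + (0)·(629) + (0)·(-78) + (1)·(119) + (0)·(-48) = 119
  c_2 = (-1)·(-106) + (0)·(629) + (0)·(-78) + (0)·(119) + (0)·(-48) = 106
  c_3 = (0)·(-106) + (1)·(629) + (2)·(-78) + (0)·(119) + (5)·(-48) = 233
  c_4 = (0)·(-106) + (0)·(629) + (0)·(-78) + (0)·(119) + (-1)·(-48) = 48
  c_5 = (0)·(-106) + (0)·(629) + (-1)·(-78) + (0)·(119) + (-2)·(-48) = 174
Expand coordinatewise in base 3:
  c_1 = 119 = 2·3^0 + 0·3^1 + 1·3^2 + 1·3^3 + 1·3^4
  c_2 = 106 = 1·3^0 + 2·3^1 + 2·3^2 + 0·3^3 + 1·3^4
  c_3 = 233 = 2·3^0 + 2·3^1 + 1·3^2 + 2·3^3 + 2·3^4
  c_4 = 48 = 0·3^0 + 1·3^1 + 2·3^2 + 1·3^3
  c_5 = 174 = 0·3^0 + 1·3^1 + 1·3^2 + 0·3^3 + 2·3^4
Factor λ_0 = (2, 1, 2, 0, 0)
Factor λ_1 = (0, 2, 2, 1, 1)
Factor λ_2 = (1, 2, 1, 2, 1)
Factor λ_3 = (1, 0, 2, 1, 0)
Factor λ_4 = (1, 1, 2, 0, 2)

((2, 1, 2, 0, 0), (0, 2, 2, 1, 1), (1, 2, 1, 2, 1), (1, 0, 2, 1, 0), (1, 1, 2, 0, 2))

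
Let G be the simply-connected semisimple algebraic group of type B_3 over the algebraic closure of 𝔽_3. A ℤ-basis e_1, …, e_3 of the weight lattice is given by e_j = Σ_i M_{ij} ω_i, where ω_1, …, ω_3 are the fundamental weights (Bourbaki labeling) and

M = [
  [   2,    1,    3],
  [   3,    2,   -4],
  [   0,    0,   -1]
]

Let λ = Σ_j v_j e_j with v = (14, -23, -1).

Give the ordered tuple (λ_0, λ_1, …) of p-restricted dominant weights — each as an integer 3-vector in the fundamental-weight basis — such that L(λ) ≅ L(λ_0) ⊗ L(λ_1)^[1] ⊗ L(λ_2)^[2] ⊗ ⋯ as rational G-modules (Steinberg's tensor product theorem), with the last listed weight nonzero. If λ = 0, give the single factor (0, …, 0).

((2, 0, 1),)

Compute c_i = Σ_j M_{ij} v_j with v = (14, -23, -1):
  c_1 = 2*14 + 1*-23 + 3*-1 = 2
  c_2 = 3*14 + 2*-23 + -4*-1 = 0
  c_3 = 0*14 + 0*-23 + -1*-1 = 1
Expand coordinatewise in base 3:
  c_1 = 2 = 2·3^0
  c_2 = 0
  c_3 = 1 = 1·3^0
Factor λ_0 = (2, 0, 1)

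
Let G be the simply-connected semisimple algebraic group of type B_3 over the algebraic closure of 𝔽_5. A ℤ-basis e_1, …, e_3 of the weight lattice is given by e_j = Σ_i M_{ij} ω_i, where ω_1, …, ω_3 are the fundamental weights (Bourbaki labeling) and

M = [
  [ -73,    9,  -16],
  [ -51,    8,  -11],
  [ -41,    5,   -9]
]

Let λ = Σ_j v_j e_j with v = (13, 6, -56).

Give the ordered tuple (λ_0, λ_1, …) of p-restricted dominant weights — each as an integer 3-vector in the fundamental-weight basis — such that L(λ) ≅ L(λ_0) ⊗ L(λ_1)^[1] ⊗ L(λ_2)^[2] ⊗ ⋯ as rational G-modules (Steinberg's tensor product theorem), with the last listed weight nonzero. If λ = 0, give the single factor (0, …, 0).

Converting to the ω-basis (c_i = row i of M dotted with v = (13, 6, -56)):
  c_1 = (-73)·(13) + (9)·(6) + (-16)·(-56) = 1
  c_2 = (-51)·(13) + (8)·(6) + (-11)·(-56) = 1
  c_3 = (-41)·(13) + (5)·(6) + (-9)·(-56) = 1
Expand coordinatewise in base 5:
  c_1 = 1 = 1·5^0
  c_2 = 1 = 1·5^0
  c_3 = 1 = 1·5^0
λ_0 = (1, 1, 1)

((1, 1, 1),)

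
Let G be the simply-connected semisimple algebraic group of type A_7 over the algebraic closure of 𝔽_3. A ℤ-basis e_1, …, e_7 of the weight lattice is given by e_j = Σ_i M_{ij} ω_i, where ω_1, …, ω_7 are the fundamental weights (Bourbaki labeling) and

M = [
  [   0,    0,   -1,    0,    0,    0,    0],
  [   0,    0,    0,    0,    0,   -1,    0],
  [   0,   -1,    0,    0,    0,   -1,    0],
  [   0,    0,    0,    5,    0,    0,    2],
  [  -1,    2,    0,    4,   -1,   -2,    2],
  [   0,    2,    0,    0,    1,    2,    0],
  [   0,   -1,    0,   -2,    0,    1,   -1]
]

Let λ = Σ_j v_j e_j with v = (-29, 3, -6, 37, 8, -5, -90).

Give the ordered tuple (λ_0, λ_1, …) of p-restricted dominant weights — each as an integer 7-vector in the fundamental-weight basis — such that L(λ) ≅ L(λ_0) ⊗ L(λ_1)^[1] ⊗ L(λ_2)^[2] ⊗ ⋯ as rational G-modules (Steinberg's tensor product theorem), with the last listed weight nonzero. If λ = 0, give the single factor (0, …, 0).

((0, 2, 2, 2, 2, 1, 2), (2, 1, 0, 1, 1, 1, 2))

ω-coordinates c = M·v, v = (-29, 3, -6, 37, 8, -5, -90):
  c_1 = (0)·(-29) + (0)·(3) + (-1)·(-6) + (0)·(37) + (0)·(8) + (0)·(-5) + (0)·(-90) = 6
  c_2 = (0)·(-29) + (0)·(3) + (0)·(-6) + (0)·(37) + (0)·(8) + (-1)·(-5) + (0)·(-90) = 5
  c_3 = (0)·(-29) + (-1)·(3) + (0)·(-6) + (0)·(37) + (0)·(8) + (-1)·(-5) + (0)·(-90) = 2
  c_4 = (0)·(-29) + (0)·(3) + (0)·(-6) + (5)·(37) + (0)·(8) + (0)·(-5) + (2)·(-90) = 5
  c_5 = (-1)·(-29) + (2)·(3) + (0)·(-6) + (4)·(37) + (-1)·(8) + (-2)·(-5) + (2)·(-90) = 5
  c_6 = (0)·(-29) + (2)·(3) + (0)·(-6) + (0)·(37) + (1)·(8) + (2)·(-5) + (0)·(-90) = 4
  c_7 = (0)·(-29) + (-1)·(3) + (0)·(-6) + (-2)·(37) + (0)·(8) + (1)·(-5) + (-1)·(-90) = 8
Expand coordinatewise in base 3:
  c_1 = 6 = 0·3^0 + 2·3^1
  c_2 = 5 = 2·3^0 + 1·3^1
  c_3 = 2 = 2·3^0
  c_4 = 5 = 2·3^0 + 1·3^1
  c_5 = 5 = 2·3^0 + 1·3^1
  c_6 = 4 = 1·3^0 + 1·3^1
  c_7 = 8 = 2·3^0 + 2·3^1
λ_0 = (0, 2, 2, 2, 2, 1, 2)
λ_1 = (2, 1, 0, 1, 1, 1, 2)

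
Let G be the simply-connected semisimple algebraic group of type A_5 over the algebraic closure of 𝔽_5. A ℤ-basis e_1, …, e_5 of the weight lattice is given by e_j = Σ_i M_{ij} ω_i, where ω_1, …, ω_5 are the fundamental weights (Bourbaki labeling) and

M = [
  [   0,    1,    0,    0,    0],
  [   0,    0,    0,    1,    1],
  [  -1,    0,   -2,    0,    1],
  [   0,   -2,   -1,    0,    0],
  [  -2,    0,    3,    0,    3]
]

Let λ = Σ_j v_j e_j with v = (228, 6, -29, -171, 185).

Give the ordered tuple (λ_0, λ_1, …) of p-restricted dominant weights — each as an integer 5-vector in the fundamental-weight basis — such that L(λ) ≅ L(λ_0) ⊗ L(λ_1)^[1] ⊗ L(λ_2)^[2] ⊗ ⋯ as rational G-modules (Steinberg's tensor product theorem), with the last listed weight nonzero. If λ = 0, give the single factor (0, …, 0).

((1, 4, 0, 2, 2), (1, 2, 3, 3, 2))

Change of basis e → ω: c = M·v where v = (228, 6, -29, -171, 185):
  c_1 = 0·228 + 1·6 + (0)·(-29) + (0)·(-171) + 0·185 = 6
  c_2 = 0·228 + 0·6 + (0)·(-29) + (1)·(-171) + 1·185 = 14
  c_3 = (-1)·(228) + 0·6 + (-2)·(-29) + (0)·(-171) + 1·185 = 15
  c_4 = 0·228 + (-2)·(6) + (-1)·(-29) + (0)·(-171) + 0·185 = 17
  c_5 = (-2)·(228) + 0·6 + (3)·(-29) + (0)·(-171) + 3·185 = 12
p = 5; digits c_i = Σ_j d_{ij}·5^j, 0 ≤ d_{ij} < 5:
  c_1 = 6 = 1·5^0 + 1·5^1
  c_2 = 14 = 4·5^0 + 2·5^1
  c_3 = 15 = 0·5^0 + 3·5^1
  c_4 = 17 = 2·5^0 + 3·5^1
  c_5 = 12 = 2·5^0 + 2·5^1
Factor λ_0 = (1, 4, 0, 2, 2)
Factor λ_1 = (1, 2, 3, 3, 2)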